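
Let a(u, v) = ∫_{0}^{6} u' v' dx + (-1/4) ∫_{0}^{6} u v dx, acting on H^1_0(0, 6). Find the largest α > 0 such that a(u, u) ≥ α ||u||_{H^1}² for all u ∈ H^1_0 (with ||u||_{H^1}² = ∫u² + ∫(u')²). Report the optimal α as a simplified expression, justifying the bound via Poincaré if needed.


α = (-9 + π^2)/(π^2 + 36)

Coercivity of a(·,·) on H^1_0(0, 6) means a(u, u) ≥ α ||u||_{H^1}² for every u ∈ H^1_0.
The interval has length L = 6, and Poincaré/coercivity depend only on L. Here a(u, u) = ∫(u')² + (-1/4)·∫u².
Here c = -1/4 < 0 with |c| < (π/L)² = π^2/36, so coercivity still holds. The condition a(u,u) ≥ α||u||_{H^1}² reads (1−α)∫(u')² ≥ (α−c)∫u². Any admissible α is ≤ 1 (rapidly oscillating u have ∫u²/∫(u')² → 0), and α = 1 would force 0 ≥ (1−c)∫u², impossible since c < 1; so 1−α > 0. By the sharp Poincaré inequality on H^1_0 of an interval of length L, ∫(u')² ≥ (π/L)²∫u² with equality for the first sine mode sin(π(x−x₀)/L) (x₀ the left endpoint), so the inequality holds for all u iff (1−α)(π/L)² ≥ α − c, i.e. α ≤ ((π/L)² + c)/((π/L)² + 1) = (1 + c(L/π)²)/(1 + (L/π)²). (Direct route, valid since c ≤ 0: Poincaré gives c∫u² ≥ c(L/π)²∫(u')², so a(u,u) ≥ (1 + c(L/π)²)∫(u')², while ||u||_{H^1}² ≤ (1 + (L/π)²)∫(u')²; dividing yields the same α.) With (π/L)² = π^2/36 and c = -1/4, the largest admissible constant is α = ((π/L)² + c)/((π/L)² + 1).
Simplifying, α = (-9 + π^2)/(π^2 + 36).


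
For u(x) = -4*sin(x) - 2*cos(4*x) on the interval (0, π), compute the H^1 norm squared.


||u||_{H^1(0,π)}^2 = -544/15 + 50*π

u'(x) = 8*sin(4*x) - 4*cos(x).
Expand u² and (u')² and integrate term by term on (0, π), using: for integers n ≥ 1, ∫_0^π sin²(nx) dx = ∫_0^π cos²(nx) dx = π/2; for n ≠ n', ∫_0^π sin(nx)sin(n'x) dx = ∫_0^π cos(nx)cos(n'x) dx = 0; and by product-to-sum, ∫_0^π sin(nx)cos(n'x) dx = ½∫_0^π [sin((n+n')x) + sin((n−n')x)] dx, which is 0 when n+n' is even and 2n/(n²−n'²) when n+n' is odd (it need not vanish on (0, π)).
  u² squared terms: (-4)²·∫sin(x)² dx = 16·π/2 = 8*π;  (-2)²·∫cos(4x)² dx = 4·π/2 = 2*π.
  u² cross terms: 2·(-4)·(-2)·∫sin(x)·cos(4x) dx = 16·(-2/15) = -32/15.
  So ∫_0^π u² dx = 8*π + 2*π − 32/15 = -32/15 + 10*π.
  (u')² squared terms: (-4)²·∫cos(x)² dx = 16·π/2 = 8*π;  (8)²·∫sin(4x)² dx = 64·π/2 = 32*π.
  (u')² cross terms: 2·(-4)·(8)·∫cos(x)·sin(4x) dx = -64·(8/15) = -512/15.
  So ∫_0^π (u')² dx = 8*π + 32*π − 512/15 = -512/15 + 40*π.
||u||_{H^1}^2 = (-32/15 + 10*π) + (-512/15 + 40*π) = -544/15 + 50*π.


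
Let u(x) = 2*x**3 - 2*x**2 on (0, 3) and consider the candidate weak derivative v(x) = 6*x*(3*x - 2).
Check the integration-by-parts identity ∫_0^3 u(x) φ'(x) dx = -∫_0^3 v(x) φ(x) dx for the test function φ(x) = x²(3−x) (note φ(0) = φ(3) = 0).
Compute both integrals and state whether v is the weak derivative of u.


LHS = -486/5, RHS = -1458/5. No, v is not the weak derivative of u.

u(x) = 2*x**3 - 2*x**2, classical derivative u'(x) = 6*x**2 - 4*x.
φ(x) = x²(3−x), so φ'(x) = 3*x*(2 - x).
Note φ(0) = φ(3) = 0, so the boundary term u·φ vanishes.
LHS = ∫_0^3 u(x) φ'(x) dx = ∫_0^3 (-6*x^5 + 18*x^4 - 12*x^3) dx. Term by term:
  ∫_0^3 -6*x^5 dx = -729;  ∫_0^3 18*x^4 dx = 4374/5;  ∫_0^3 -12*x^3 dx = -243.
Sum: -729 + 4374/5 − 243 = -486/5.
So LHS = -486/5.
∫_0^3 v(x) φ(x) dx = ∫_0^3 (-18*x^5 + 66*x^4 - 36*x^3) dx. Term by term:
  ∫_0^3 -18*x^5 dx = -2187;  ∫_0^3 66*x^4 dx = 16038/5;  ∫_0^3 -36*x^3 dx = -729.
Sum: -2187 + 16038/5 − 729 = 1458/5.
So RHS = -∫_0^3 v(x) φ(x) dx = -1458/5.
LHS − RHS = 972/5 ≠ 0, so the identity fails.
(For a valid weak derivative the identity must hold for EVERY test function, in particular this one. The failure shows v is NOT the weak derivative of u.)
Correct weak derivative would be u'(x) = 6*x**2 - 4*x.


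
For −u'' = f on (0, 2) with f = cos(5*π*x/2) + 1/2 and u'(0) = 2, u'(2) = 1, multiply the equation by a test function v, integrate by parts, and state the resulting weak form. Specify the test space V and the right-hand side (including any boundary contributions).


V = H^1(0, 2) (v unrestricted at boundary; u is determined up to an additive constant); weak form: ∫_0^2 u'v' dx = ∫_0^2 (cos(5*π*x/2) + 1/2) v dx + v(2) − 2·v(0) for all v ∈ V.

Multiply both sides by a test function v and integrate from 0 to 2:
  ∫_0^2 −u''(x) v(x) dx = ∫_0^2 f(x) v(x) dx.
Integrate the LHS by parts once:
  ∫_0^2 −u'' v dx = −[u'(x) v(x)]_0^2 + ∫_0^2 u'(x) v'(x) dx.
Thus ∫_0^2 u'(x) v'(x) dx = ∫_0^2 f(x) v(x) dx + [u'(x) v(x)]_0^2.
Choose V so that boundary terms are either known or forced to vanish.
u has inhomogeneous Neumann u'(0) = 2, u'(2) = 1. [u' v]_0^2 = (1)·v(2) − (2)·v(0) = v(2) − 2·v(0). Take V = H^1(0, 2); boundary term becomes part of RHS.
Weak formulation: find u (satisfying any essential BC) such that ∫_0^2 u'(x) v'(x) dx = ∫_0^2 f v dx + v(2) − 2·v(0) for all v ∈ V (Neumann data are natural BCs: they enter the RHS as boundary terms).
Substituting f(x) = cos(5*π*x/2) + 1/2, the right-hand side is ∫_0^2 (cos(5*π*x/2) + 1/2) v dx + v(2) − 2·v(0).
Compatibility check (pure Neumann): taking v ≡ 1 ∈ V gives 0 = ∫_0^2 f dx + (1) − (2), i.e. ∫_0^2 f dx must equal u'(0) − u'(2) = 1. Indeed ∫_0^2 (cos(5*π*x/2) + 1/2) dx = 1, so the data are compatible. The solution is then unique only up to an additive constant (fix it e.g. by requiring ∫_0^2 u dx = 0).


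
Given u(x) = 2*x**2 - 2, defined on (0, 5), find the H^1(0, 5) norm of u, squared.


||u||_{H^1}^2 = 8560/3

The H^1 norm (squared) on an interval (0, L) is
  ||u||_{H^1}^2 = ∫_0^L u(x)^2 dx + ∫_0^L u'(x)^2 dx.
Compute u'(x) = 4*x.
Then u(x)^2 = 4*x**4 - 8*x**2 + 4 and u'(x)^2 = 16*x**2.
Integrate each monomial from 0 to 5 using ∫_0^5 c·x^n dx = c·5^(n+1)/(n+1):
  ∫_0^5 u(x)^2 dx = ∫_0^5 (4*x^4 - 8*x^2 + 4) dx. Term by term:
    ∫_0^5 4*x^4 dx = 2500;  ∫_0^5 -8*x^2 dx = -1000/3;  ∫_0^5 4 dx = 20.
  Sum: 2500 − 1000/3 + 20 = 6560/3.
  ∫_0^5 u'(x)^2 dx = ∫_0^5 (16*x^2) dx. Term by term:
    ∫_0^5 16*x^2 dx = 2000/3.
Adding: ||u||_{H^1}^2 = 6560/3 + 2000/3 = 8560/3.


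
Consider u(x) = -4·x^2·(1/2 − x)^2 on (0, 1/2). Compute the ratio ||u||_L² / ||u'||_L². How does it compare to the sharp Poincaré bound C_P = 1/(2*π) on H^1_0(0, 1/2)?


||u||_L² / ||u'||_L² = sqrt(3)/12 < C_P = 1/(2*π).

u(x) = -4·x^2·(1/2 − x)^2, so u'(x) = 2*x*(-8*x^2 + 6*x - 1).
u(x) = -4·x^2·(1/2 − x)^2 vanishes at x = 0 and x = 1/2, so u ∈ H^1_0(0, 1/2). Differentiate via the product rule and integrate the resulting polynomials term by term.
  ∫_0^1/2 u² dx = ∫_0^1/2 (16*x^8 - 32*x^7 + 24*x^6 - 8*x^5 + x^4) dx. Term by term:
    ∫_0^1/2 16*x^8 dx = 1/288;  ∫_0^1/2 -32*x^7 dx = -1/64;  ∫_0^1/2 24*x^6 dx = 3/112;
    ∫_0^1/2 -8*x^5 dx = -1/48;  ∫_0^1/2 x^4 dx = 1/160.
  Sum: 1/288 − 1/64 + 3/112 − 1/48 + 1/160 = 1/20160.
  ∫_0^1/2 (u')² dx = ∫_0^1/2 (256*x^6 - 384*x^5 + 208*x^4 - 48*x^3 + 4*x^2) dx. Term by term:
    ∫_0^1/2 256*x^6 dx = 2/7;  ∫_0^1/2 -384*x^5 dx = -1;  ∫_0^1/2 208*x^4 dx = 13/10;
    ∫_0^1/2 -48*x^3 dx = -3/4;  ∫_0^1/2 4*x^2 dx = 1/6.
  Sum: 2/7 − 1 + 13/10 − 3/4 + 1/6 = 1/420.
∫_0^1/2 u² dx = 1/20160, so ||u||_L² = sqrt(35)/840.
∫_0^1/2 (u')² dx = 1/420, so ||u'||_L² = sqrt(105)/210.
Ratio ||u||_L² / ||u'||_L² = sqrt(3)/12.
Sharp Poincaré constant on H^1_0(0, 1/2) is C_P = L/π = 1/(2*π), achieved by sin(2*π·x).
A polynomial bump cannot attain the sharp Poincaré constant (only the first sine eigenfunction does), so the ratio is strictly less than C_P, consistent with ||u||_L² ≤ C_P ||u'||_L².


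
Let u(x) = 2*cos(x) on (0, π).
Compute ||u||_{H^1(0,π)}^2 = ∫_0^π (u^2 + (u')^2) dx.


||u||_{H^1(0,π)}^2 = 4*π

u'(x) = -2*sin(x).
Expand u² and (u')² and integrate term by term on (0, π), using: for integers n ≥ 1, ∫_0^π sin²(nx) dx = ∫_0^π cos²(nx) dx = π/2; for n ≠ n', ∫_0^π sin(nx)sin(n'x) dx = ∫_0^π cos(nx)cos(n'x) dx = 0; and by product-to-sum, ∫_0^π sin(nx)cos(n'x) dx = ½∫_0^π [sin((n+n')x) + sin((n−n')x)] dx, which is 0 when n+n' is even and 2n/(n²−n'²) when n+n' is odd (it need not vanish on (0, π)).
  u² squared terms: (2)²·∫cos(x)² dx = 4·π/2 = 2*π.
  So ∫_0^π u² dx = 2*π.
  (u')² squared terms: (-2)²·∫sin(x)² dx = 4·π/2 = 2*π.
  So ∫_0^π (u')² dx = 2*π.
||u||_{H^1}^2 = (2*π) + (2*π) = 4*π.


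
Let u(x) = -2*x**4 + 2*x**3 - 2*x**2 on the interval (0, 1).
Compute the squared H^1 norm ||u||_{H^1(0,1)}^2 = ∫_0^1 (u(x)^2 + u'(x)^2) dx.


||u||_{H^1}^2 = 2237/315

The H^1 norm (squared) on an interval (0, L) is
  ||u||_{H^1}^2 = ∫_0^L u(x)^2 dx + ∫_0^L u'(x)^2 dx.
Compute u'(x) = -8*x**3 + 6*x**2 - 4*x.
Then u(x)^2 = 4*x**8 - 8*x**7 + 12*x**6 - 8*x**5 + 4*x**4 and u'(x)^2 = 64*x**6 - 96*x**5 + 100*x**4 - 48*x**3 + 16*x**2.
Integrate each monomial from 0 to 1 using ∫_0^1 c·x^n dx = c·1^(n+1)/(n+1):
  ∫_0^1 u(x)^2 dx = ∫_0^1 (4*x^8 - 8*x^7 + 12*x^6 - 8*x^5 + 4*x^4) dx. Term by term:
    ∫_0^1 4*x^8 dx = 4/9;  ∫_0^1 -8*x^7 dx = -1;  ∫_0^1 12*x^6 dx = 12/7;
    ∫_0^1 -8*x^5 dx = -4/3;  ∫_0^1 4*x^4 dx = 4/5.
  Sum: 4/9 − 1 + 12/7 − 4/3 + 4/5 = 197/315.
  ∫_0^1 u'(x)^2 dx = ∫_0^1 (64*x^6 - 96*x^5 + 100*x^4 - 48*x^3 + 16*x^2) dx. Term by term:
    ∫_0^1 64*x^6 dx = 64/7;  ∫_0^1 -96*x^5 dx = -16;  ∫_0^1 100*x^4 dx = 20;
    ∫_0^1 -48*x^3 dx = -12;  ∫_0^1 16*x^2 dx = 16/3.
  Sum: 64/7 − 16 + 20 − 12 + 16/3 = 136/21.
Adding: ||u||_{H^1}^2 = 197/315 + 136/21 = 2237/315.


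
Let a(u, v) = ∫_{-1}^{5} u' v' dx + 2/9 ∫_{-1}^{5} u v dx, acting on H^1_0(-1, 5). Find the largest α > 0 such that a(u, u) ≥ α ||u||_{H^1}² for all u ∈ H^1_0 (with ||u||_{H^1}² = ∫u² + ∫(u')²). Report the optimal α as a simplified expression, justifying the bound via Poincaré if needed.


α = (8 + π^2)/(π^2 + 36)

Coercivity of a(·,·) on H^1_0(-1, 5) means a(u, u) ≥ α ||u||_{H^1}² for every u ∈ H^1_0.
The interval has length L = 6, and Poincaré/coercivity depend only on L. Here a(u, u) = ∫(u')² + (2/9)·∫u².
Here 0 < c = 2/9 < 1. The condition a(u,u) ≥ α||u||_{H^1}² reads (1−α)∫(u')² ≥ (α−c)∫u². Any admissible α is ≤ 1 (rapidly oscillating u have ∫u²/∫(u')² → 0), and α = 1 would force 0 ≥ (1−c)∫u², impossible since c < 1; so 1−α > 0. By the sharp Poincaré inequality on H^1_0 of an interval of length L, ∫(u')² ≥ (π/L)²∫u² with equality for the first sine mode sin(π(x−x₀)/L) (x₀ the left endpoint), so the inequality holds for all u iff (1−α)(π/L)² ≥ α − c, i.e. α ≤ ((π/L)² + c)/((π/L)² + 1) = (1 + c(L/π)²)/(1 + (L/π)²). With (π/L)² = π^2/36 and c = 2/9, the largest admissible constant is α = ((π/L)² + c)/((π/L)² + 1).
Simplifying, α = (8 + π^2)/(π^2 + 36).


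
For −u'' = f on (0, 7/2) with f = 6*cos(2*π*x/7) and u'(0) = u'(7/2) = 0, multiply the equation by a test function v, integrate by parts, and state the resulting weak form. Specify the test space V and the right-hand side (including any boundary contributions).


V = H^1(0, 7/2) (no boundary constraint on v; u is determined up to an additive constant); weak form: ∫_0^7/2 u'v' dx = ∫_0^7/2 (6*cos(2*π*x/7)) v dx for all v ∈ V.

Multiply both sides by a test function v and integrate from 0 to 7/2:
  ∫_0^7/2 −u''(x) v(x) dx = ∫_0^7/2 f(x) v(x) dx.
Integrate the LHS by parts once:
  ∫_0^7/2 −u'' v dx = −[u'(x) v(x)]_0^7/2 + ∫_0^7/2 u'(x) v'(x) dx.
Thus ∫_0^7/2 u'(x) v'(x) dx = ∫_0^7/2 f(x) v(x) dx + [u'(x) v(x)]_0^7/2.
Choose V so that boundary terms are either known or forced to vanish.
u has homogeneous Neumann: u'(0) = u'(7/2) = 0. So [u' v]_0^7/2 = 0·v(7/2) − 0·v(0) = 0 for any v; take V = H^1(0, 7/2).
Weak formulation: find u (satisfying any essential BC) such that ∫_0^7/2 u'(x) v'(x) dx = ∫_0^7/2 f v dx for all v ∈ V (homogeneous Neumann, so boundary terms vanish).
Substituting f(x) = 6*cos(2*π*x/7), the right-hand side is ∫_0^7/2 (6*cos(2*π*x/7)) v dx.
Compatibility check (pure Neumann): taking v ≡ 1 ∈ V gives 0 = ∫_0^7/2 f dx + (0) − (0), i.e. ∫_0^7/2 f dx must equal u'(0) − u'(7/2) = 0. Indeed ∫_0^7/2 (6*cos(2*π*x/7)) dx = 0, so the data are compatible. The solution is then unique only up to an additive constant (fix it e.g. by requiring ∫_0^7/2 u dx = 0).


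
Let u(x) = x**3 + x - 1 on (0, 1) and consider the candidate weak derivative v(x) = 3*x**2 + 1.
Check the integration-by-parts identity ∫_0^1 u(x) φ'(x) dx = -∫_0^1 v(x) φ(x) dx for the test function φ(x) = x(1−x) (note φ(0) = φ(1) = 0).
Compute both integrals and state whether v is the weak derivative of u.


LHS = -19/60, RHS = -19/60. Yes, v = u' weakly.

u(x) = x**3 + x - 1, classical derivative u'(x) = 3*x**2 + 1.
φ(x) = x(1−x), so φ'(x) = 1 - 2*x.
Note φ(0) = φ(1) = 0, so the boundary term u·φ vanishes.
LHS = ∫_0^1 u(x) φ'(x) dx = ∫_0^1 (-2*x^4 + x^3 - 2*x^2 + 3*x - 1) dx. Term by term:
  ∫_0^1 -2*x^4 dx = -2/5;  ∫_0^1 x^3 dx = 1/4;  ∫_0^1 -2*x^2 dx = -2/3;
  ∫_0^1 3*x dx = 3/2;  ∫_0^1 -1 dx = -1.
Sum: -2/5 + 1/4 − 2/3 + 3/2 − 1 = -19/60.
So LHS = -19/60.
∫_0^1 v(x) φ(x) dx = ∫_0^1 (-3*x^4 + 3*x^3 - x^2 + x) dx. Term by term:
  ∫_0^1 -3*x^4 dx = -3/5;  ∫_0^1 3*x^3 dx = 3/4;  ∫_0^1 -x^2 dx = -1/3;
  ∫_0^1 x dx = 1/2.
Sum: -3/5 + 3/4 − 1/3 + 1/2 = 19/60.
So RHS = -∫_0^1 v(x) φ(x) dx = -19/60.
LHS = RHS, so the identity holds for this test φ.
Moreover u is smooth here and v(x) = u'(x) = 3*x**2 + 1 pointwise, so the identity holds for every test function. Hence v is the weak derivative of u.


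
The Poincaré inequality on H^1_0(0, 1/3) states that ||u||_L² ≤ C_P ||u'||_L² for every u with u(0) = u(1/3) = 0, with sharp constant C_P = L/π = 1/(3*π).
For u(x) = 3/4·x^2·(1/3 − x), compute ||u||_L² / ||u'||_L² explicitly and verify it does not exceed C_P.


||u||_L² / ||u'||_L² = sqrt(14)/42 < C_P = 1/(3*π).

u(x) = 3/4·x^2·(1/3 − x), so u'(x) = x*(2 - 9*x)/4.
u(x) = 3/4·x^2·(1/3 − x) vanishes at x = 0 and x = 1/3, so u ∈ H^1_0(0, 1/3). Differentiate via the product rule and integrate the resulting polynomials term by term.
  ∫_0^1/3 u² dx = ∫_0^1/3 (9*x^6/16 - 3*x^5/8 + x^4/16) dx. Term by term:
    ∫_0^1/3 9*x^6/16 dx = 1/27216;  ∫_0^1/3 -3*x^5/8 dx = -1/11664;  ∫_0^1/3 x^4/16 dx = 1/19440.
  Sum: 1/27216 − 1/11664 + 1/19440 = 1/408240.
  ∫_0^1/3 (u')² dx = ∫_0^1/3 (81*x^4/16 - 9*x^3/4 + x^2/4) dx. Term by term:
    ∫_0^1/3 81*x^4/16 dx = 1/240;  ∫_0^1/3 -9*x^3/4 dx = -1/144;  ∫_0^1/3 x^2/4 dx = 1/324.
  Sum: 1/240 − 1/144 + 1/324 = 1/3240.
∫_0^1/3 u² dx = 1/408240, so ||u||_L² = sqrt(35)/3780.
∫_0^1/3 (u')² dx = 1/3240, so ||u'||_L² = sqrt(10)/180.
Ratio ||u||_L² / ||u'||_L² = sqrt(14)/42.
Sharp Poincaré constant on H^1_0(0, 1/3) is C_P = L/π = 1/(3*π), achieved by sin(3*π·x).
A polynomial bump cannot attain the sharp Poincaré constant (only the first sine eigenfunction does), so the ratio is strictly less than C_P, consistent with ||u||_L² ≤ C_P ||u'||_L².


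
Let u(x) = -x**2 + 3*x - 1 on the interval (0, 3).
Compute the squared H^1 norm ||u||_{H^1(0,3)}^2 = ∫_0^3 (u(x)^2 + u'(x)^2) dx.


||u||_{H^1}^2 = 111/10

The H^1 norm (squared) on an interval (0, L) is
  ||u||_{H^1}^2 = ∫_0^L u(x)^2 dx + ∫_0^L u'(x)^2 dx.
Compute u'(x) = 3 - 2*x.
Then u(x)^2 = x**4 - 6*x**3 + 11*x**2 - 6*x + 1 and u'(x)^2 = 4*x**2 - 12*x + 9.
Integrate each monomial from 0 to 3 using ∫_0^3 c·x^n dx = c·3^(n+1)/(n+1):
  ∫_0^3 u(x)^2 dx = ∫_0^3 (x^4 - 6*x^3 + 11*x^2 - 6*x + 1) dx. Term by term:
    ∫_0^3 x^4 dx = 243/5;  ∫_0^3 -6*x^3 dx = -243/2;  ∫_0^3 11*x^2 dx = 99;
    ∫_0^3 -6*x dx = -27;  ∫_0^3 1 dx = 3.
  Sum: 243/5 − 243/2 + 99 − 27 + 3 = 21/10.
  ∫_0^3 u'(x)^2 dx = ∫_0^3 (4*x^2 - 12*x + 9) dx. Term by term:
    ∫_0^3 4*x^2 dx = 36;  ∫_0^3 -12*x dx = -54;  ∫_0^3 9 dx = 27.
  Sum: 36 − 54 + 27 = 9.
Adding: ||u||_{H^1}^2 = 21/10 + 9 = 111/10.


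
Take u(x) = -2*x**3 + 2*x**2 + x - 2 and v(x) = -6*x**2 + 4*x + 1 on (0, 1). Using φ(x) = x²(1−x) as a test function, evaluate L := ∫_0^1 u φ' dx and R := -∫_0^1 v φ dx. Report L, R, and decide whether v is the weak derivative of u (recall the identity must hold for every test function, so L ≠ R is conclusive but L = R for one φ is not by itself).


LHS = -1/12, RHS = -1/12. Yes, v = u' weakly.

u(x) = -2*x**3 + 2*x**2 + x - 2, classical derivative u'(x) = -6*x**2 + 4*x + 1.
φ(x) = x²(1−x), so φ'(x) = x*(2 - 3*x).
Note φ(0) = φ(1) = 0, so the boundary term u·φ vanishes.
LHS = ∫_0^1 u(x) φ'(x) dx = ∫_0^1 (6*x^5 - 10*x^4 + x^3 + 8*x^2 - 4*x) dx. Term by term:
  ∫_0^1 6*x^5 dx = 1;  ∫_0^1 -10*x^4 dx = -2;  ∫_0^1 x^3 dx = 1/4;
  ∫_0^1 8*x^2 dx = 8/3;  ∫_0^1 -4*x dx = -2.
Sum: 1 − 2 + 1/4 + 8/3 − 2 = -1/12.
So LHS = -1/12.
∫_0^1 v(x) φ(x) dx = ∫_0^1 (6*x^5 - 10*x^4 + 3*x^3 + x^2) dx. Term by term:
  ∫_0^1 6*x^5 dx = 1;  ∫_0^1 -10*x^4 dx = -2;  ∫_0^1 3*x^3 dx = 3/4;
  ∫_0^1 x^2 dx = 1/3.
Sum: 1 − 2 + 3/4 + 1/3 = 1/12.
So RHS = -∫_0^1 v(x) φ(x) dx = -1/12.
LHS = RHS, so the identity holds for this test φ.
Moreover u is smooth here and v(x) = u'(x) = -6*x**2 + 4*x + 1 pointwise, so the identity holds for every test function. Hence v is the weak derivative of u.


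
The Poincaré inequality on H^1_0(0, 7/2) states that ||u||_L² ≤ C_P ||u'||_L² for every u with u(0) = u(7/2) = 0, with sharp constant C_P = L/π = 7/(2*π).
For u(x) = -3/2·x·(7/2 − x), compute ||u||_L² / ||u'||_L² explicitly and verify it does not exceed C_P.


||u||_L² / ||u'||_L² = 7*sqrt(10)/20 < C_P = 7/(2*π).

u(x) = -3/2·x·(7/2 − x), so u'(x) = 3*x - 21/4.
u(x) = -3/2·x·(7/2 − x) vanishes at x = 0 and x = 7/2, so u ∈ H^1_0(0, 7/2). Differentiate via the product rule and integrate the resulting polynomials term by term.
  ∫_0^7/2 u² dx = ∫_0^7/2 (9*x^4/4 - 63*x^3/4 + 441*x^2/16) dx. Term by term:
    ∫_0^7/2 9*x^4/4 dx = 151263/640;  ∫_0^7/2 -63*x^3/4 dx = -151263/256;  ∫_0^7/2 441*x^2/16 dx = 50421/128.
  Sum: 151263/640 − 151263/256 + 50421/128 = 50421/1280.
  ∫_0^7/2 (u')² dx = ∫_0^7/2 (9*x^2 - 63*x/2 + 441/16) dx. Term by term:
    ∫_0^7/2 9*x^2 dx = 1029/8;  ∫_0^7/2 -63*x/2 dx = -3087/16;  ∫_0^7/2 441/16 dx = 3087/32.
  Sum: 1029/8 − 3087/16 + 3087/32 = 1029/32.
∫_0^7/2 u² dx = 50421/1280, so ||u||_L² = 49*sqrt(105)/80.
∫_0^7/2 (u')² dx = 1029/32, so ||u'||_L² = 7*sqrt(42)/8.
Ratio ||u||_L² / ||u'||_L² = 7*sqrt(10)/20.
Sharp Poincaré constant on H^1_0(0, 7/2) is C_P = L/π = 7/(2*π), achieved by sin(2*π/7·x).
A polynomial bump cannot attain the sharp Poincaré constant (only the first sine eigenfunction does), so the ratio is strictly less than C_P, consistent with ||u||_L² ≤ C_P ||u'||_L².


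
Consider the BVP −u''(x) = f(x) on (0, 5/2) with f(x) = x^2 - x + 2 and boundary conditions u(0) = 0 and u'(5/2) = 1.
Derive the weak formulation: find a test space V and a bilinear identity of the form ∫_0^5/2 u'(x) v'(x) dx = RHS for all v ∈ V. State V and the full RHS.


V = {v ∈ H^1(0, 5/2) : v(0) = 0} (test functions vanish at x = 0 where u is specified); weak form: ∫_0^5/2 u'v' dx = ∫_0^5/2 (x^2 - x + 2) v dx + v(5/2) for all v ∈ V.

Multiply both sides by a test function v and integrate from 0 to 5/2:
  ∫_0^5/2 −u''(x) v(x) dx = ∫_0^5/2 f(x) v(x) dx.
Integrate the LHS by parts once:
  ∫_0^5/2 −u'' v dx = −[u'(x) v(x)]_0^5/2 + ∫_0^5/2 u'(x) v'(x) dx.
Thus ∫_0^5/2 u'(x) v'(x) dx = ∫_0^5/2 f(x) v(x) dx + [u'(x) v(x)]_0^5/2.
Choose V so that boundary terms are either known or forced to vanish.
Mixed BC: u(0) = 0 (Dirichlet) and u'(5/2) = 1 (Neumann). Define V = {v ∈ H^1(0, 5/2) : v(0) = 0}. Then [u' v]_0^5/2 = u'(5/2)·v(5/2) − u'(0)·0 = v(5/2).
Weak formulation: find u (satisfying any essential BC) such that ∫_0^5/2 u'(x) v'(x) dx = ∫_0^5/2 f v dx + v(5/2) for all v ∈ V (Dirichlet at 0 absorbed into V; Neumann datum at x = 5/2 contributes the boundary term).
Substituting f(x) = x^2 - x + 2, the right-hand side is ∫_0^5/2 (x^2 - x + 2) v dx + v(5/2).


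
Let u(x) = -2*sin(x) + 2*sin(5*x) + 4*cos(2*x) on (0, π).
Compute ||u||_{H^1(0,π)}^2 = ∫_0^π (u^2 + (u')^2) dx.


||u||_{H^1(0,π)}^2 = 640/7 + 96*π

u'(x) = -8*sin(2*x) - 2*cos(x) + 10*cos(5*x).
Expand u² and (u')² and integrate term by term on (0, π), using: for integers n ≥ 1, ∫_0^π sin²(nx) dx = ∫_0^π cos²(nx) dx = π/2; for n ≠ n', ∫_0^π sin(nx)sin(n'x) dx = ∫_0^π cos(nx)cos(n'x) dx = 0; and by product-to-sum, ∫_0^π sin(nx)cos(n'x) dx = ½∫_0^π [sin((n+n')x) + sin((n−n')x)] dx, which is 0 when n+n' is even and 2n/(n²−n'²) when n+n' is odd (it need not vanish on (0, π)).
  u² squared terms: (-2)²·∫sin(x)² dx = 4·π/2 = 2*π;  (2)²·∫sin(5x)² dx = 4·π/2 = 2*π;  (4)²·∫cos(2x)² dx = 16·π/2 = 8*π.
  u² cross terms: 2·(-2)·(2)·∫sin(x)·sin(5x) dx = -8·(0) = 0;  2·(-2)·(4)·∫sin(x)·cos(2x) dx = -16·(-2/3) = 32/3;  2·(2)·(4)·∫sin(5x)·cos(2x) dx = 16·(10/21) = 160/21.
  So ∫_0^π u² dx = 2*π + 2*π + 8*π + 0 + 32/3 + 160/21 = 128/7 + 12*π.
  (u')² squared terms: (-8)²·∫sin(2x)² dx = 64·π/2 = 32*π;  (-2)²·∫cos(x)² dx = 4·π/2 = 2*π;  (10)²·∫cos(5x)² dx = 100·π/2 = 50*π.
  (u')² cross terms: 2·(-8)·(-2)·∫sin(2x)·cos(x) dx = 32·(4/3) = 128/3;  2·(-8)·(10)·∫sin(2x)·cos(5x) dx = -160·(-4/21) = 640/21;  2·(-2)·(10)·∫cos(x)·cos(5x) dx = -40·(0) = 0.
  So ∫_0^π (u')² dx = 32*π + 2*π + 50*π + 128/3 + 640/21 + 0 = 512/7 + 84*π.
||u||_{H^1}^2 = (128/7 + 12*π) + (512/7 + 84*π) = 640/7 + 96*π.


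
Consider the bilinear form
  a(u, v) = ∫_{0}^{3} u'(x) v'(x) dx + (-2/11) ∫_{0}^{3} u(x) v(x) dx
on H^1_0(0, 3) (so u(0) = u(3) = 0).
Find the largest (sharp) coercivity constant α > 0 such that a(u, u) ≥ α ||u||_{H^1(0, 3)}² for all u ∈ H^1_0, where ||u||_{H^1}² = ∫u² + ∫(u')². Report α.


α = (-18/11 + π^2)/(9 + π^2)

Coercivity of a(·,·) on H^1_0(0, 3) means a(u, u) ≥ α ||u||_{H^1}² for every u ∈ H^1_0.
The interval has length L = 3, and Poincaré/coercivity depend only on L. Here a(u, u) = ∫(u')² + (-2/11)·∫u².
Here c = -2/11 < 0 with |c| < (π/L)² = π^2/9, so coercivity still holds. The condition a(u,u) ≥ α||u||_{H^1}² reads (1−α)∫(u')² ≥ (α−c)∫u². Any admissible α is ≤ 1 (rapidly oscillating u have ∫u²/∫(u')² → 0), and α = 1 would force 0 ≥ (1−c)∫u², impossible since c < 1; so 1−α > 0. By the sharp Poincaré inequality on H^1_0 of an interval of length L, ∫(u')² ≥ (π/L)²∫u² with equality for the first sine mode sin(π(x−x₀)/L) (x₀ the left endpoint), so the inequality holds for all u iff (1−α)(π/L)² ≥ α − c, i.e. α ≤ ((π/L)² + c)/((π/L)² + 1) = (1 + c(L/π)²)/(1 + (L/π)²). (Direct route, valid since c ≤ 0: Poincaré gives c∫u² ≥ c(L/π)²∫(u')², so a(u,u) ≥ (1 + c(L/π)²)∫(u')², while ||u||_{H^1}² ≤ (1 + (L/π)²)∫(u')²; dividing yields the same α.) With (π/L)² = π^2/9 and c = -2/11, the largest admissible constant is α = ((π/L)² + c)/((π/L)² + 1).
Simplifying, α = (-18/11 + π^2)/(9 + π^2).


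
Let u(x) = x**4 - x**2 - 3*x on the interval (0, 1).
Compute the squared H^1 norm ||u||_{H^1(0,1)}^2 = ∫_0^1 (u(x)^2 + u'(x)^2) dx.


||u||_{H^1}^2 = 233/18

The H^1 norm (squared) on an interval (0, L) is
  ||u||_{H^1}^2 = ∫_0^L u(x)^2 dx + ∫_0^L u'(x)^2 dx.
Compute u'(x) = 4*x**3 - 2*x - 3.
Then u(x)^2 = x**8 - 2*x**6 - 6*x**5 + x**4 + 6*x**3 + 9*x**2 and u'(x)^2 = 16*x**6 - 16*x**4 - 24*x**3 + 4*x**2 + 12*x + 9.
Integrate each monomial from 0 to 1 using ∫_0^1 c·x^n dx = c·1^(n+1)/(n+1):
  ∫_0^1 u(x)^2 dx = ∫_0^1 (x^8 - 2*x^6 - 6*x^5 + x^4 + 6*x^3 + 9*x^2) dx. Term by term:
    ∫_0^1 x^8 dx = 1/9;  ∫_0^1 -2*x^6 dx = -2/7;  ∫_0^1 -6*x^5 dx = -1;
    ∫_0^1 x^4 dx = 1/5;  ∫_0^1 6*x^3 dx = 3/2;  ∫_0^1 9*x^2 dx = 3.
  Sum: 1/9 − 2/7 − 1 + 1/5 + 3/2 + 3 = 2221/630.
  ∫_0^1 u'(x)^2 dx = ∫_0^1 (16*x^6 - 16*x^4 - 24*x^3 + 4*x^2 + 12*x + 9) dx. Term by term:
    ∫_0^1 16*x^6 dx = 16/7;  ∫_0^1 -16*x^4 dx = -16/5;  ∫_0^1 -24*x^3 dx = -6;
    ∫_0^1 4*x^2 dx = 4/3;  ∫_0^1 12*x dx = 6;  ∫_0^1 9 dx = 9.
  Sum: 16/7 − 16/5 − 6 + 4/3 + 6 + 9 = 989/105.
Adding: ||u||_{H^1}^2 = 2221/630 + 989/105 = 233/18.


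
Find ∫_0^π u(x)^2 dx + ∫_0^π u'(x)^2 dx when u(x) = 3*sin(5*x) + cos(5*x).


||u||_{H^1(0,π)}^2 = 130*π

u'(x) = -5*sin(5*x) + 15*cos(5*x).
Expand u² and (u')² and integrate term by term on (0, π), using: for integers n ≥ 1, ∫_0^π sin²(nx) dx = ∫_0^π cos²(nx) dx = π/2; for n ≠ n', ∫_0^π sin(nx)sin(n'x) dx = ∫_0^π cos(nx)cos(n'x) dx = 0; and by product-to-sum, ∫_0^π sin(nx)cos(n'x) dx = ½∫_0^π [sin((n+n')x) + sin((n−n')x)] dx, which is 0 when n+n' is even and 2n/(n²−n'²) when n+n' is odd (it need not vanish on (0, π)).
  u² squared terms: (3)²·∫sin(5x)² dx = 9·π/2 = 9*π/2;  (1)²·∫cos(5x)² dx = 1·π/2 = π/2.
  u² cross terms: 2·(3)·(1)·∫sin(5x)·cos(5x) dx = 6·(0) = 0.
  So ∫_0^π u² dx = 9*π/2 + π/2 + 0 = 5*π.
  (u')² squared terms: (-5)²·∫sin(5x)² dx = 25·π/2 = 25*π/2;  (15)²·∫cos(5x)² dx = 225·π/2 = 225*π/2.
  (u')² cross terms: 2·(-5)·(15)·∫sin(5x)·cos(5x) dx = -150·(0) = 0.
  So ∫_0^π (u')² dx = 25*π/2 + 225*π/2 + 0 = 125*π.
||u||_{H^1}^2 = (5*π) + (125*π) = 130*π.


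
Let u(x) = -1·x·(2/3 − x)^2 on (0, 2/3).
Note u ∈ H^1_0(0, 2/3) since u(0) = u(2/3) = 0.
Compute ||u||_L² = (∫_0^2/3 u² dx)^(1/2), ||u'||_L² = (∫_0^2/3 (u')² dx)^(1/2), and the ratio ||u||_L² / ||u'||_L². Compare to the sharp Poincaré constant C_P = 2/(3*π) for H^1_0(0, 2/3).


||u||_L² / ||u'||_L² = sqrt(14)/21 < C_P = 2/(3*π).

u(x) = -1·x·(2/3 − x)^2, so u'(x) = (2 - 9*x)*(3*x - 2)/9.
u(x) = -1·x·(2/3 − x)^2 vanishes at x = 0 and x = 2/3, so u ∈ H^1_0(0, 2/3). Differentiate via the product rule and integrate the resulting polynomials term by term.
  ∫_0^2/3 u² dx = ∫_0^2/3 (x^6 - 8*x^5/3 + 8*x^4/3 - 32*x^3/27 + 16*x^2/81) dx. Term by term:
    ∫_0^2/3 x^6 dx = 128/15309;  ∫_0^2/3 -8*x^5/3 dx = -256/6561;  ∫_0^2/3 8*x^4/3 dx = 256/3645;
    ∫_0^2/3 -32*x^3/27 dx = -128/2187;  ∫_0^2/3 16*x^2/81 dx = 128/6561.
  Sum: 128/15309 − 256/6561 + 256/3645 − 128/2187 + 128/6561 = 128/229635.
  ∫_0^2/3 (u')² dx = ∫_0^2/3 (9*x^4 - 16*x^3 + 88*x^2/9 - 64*x/27 + 16/81) dx. Term by term:
    ∫_0^2/3 9*x^4 dx = 32/135;  ∫_0^2/3 -16*x^3 dx = -64/81;  ∫_0^2/3 88*x^2/9 dx = 704/729;
    ∫_0^2/3 -64*x/27 dx = -128/243;  ∫_0^2/3 16/81 dx = 32/243.
  Sum: 32/135 − 64/81 + 704/729 − 128/243 + 32/243 = 64/3645.
∫_0^2/3 u² dx = 128/229635, so ||u||_L² = 8*sqrt(70)/2835.
∫_0^2/3 (u')² dx = 64/3645, so ||u'||_L² = 8*sqrt(5)/135.
Ratio ||u||_L² / ||u'||_L² = sqrt(14)/21.
Sharp Poincaré constant on H^1_0(0, 2/3) is C_P = L/π = 2/(3*π), achieved by sin(3*π/2·x).
A polynomial bump cannot attain the sharp Poincaré constant (only the first sine eigenfunction does), so the ratio is strictly less than C_P, consistent with ||u||_L² ≤ C_P ||u'||_L².


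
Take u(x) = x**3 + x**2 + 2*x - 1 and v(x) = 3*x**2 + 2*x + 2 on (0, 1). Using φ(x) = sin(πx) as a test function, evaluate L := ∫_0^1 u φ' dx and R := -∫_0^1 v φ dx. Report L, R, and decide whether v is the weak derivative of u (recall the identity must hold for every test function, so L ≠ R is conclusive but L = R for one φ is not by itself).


LHS = -9/π + 12/π^3, RHS = -9/π + 12/π^3. Yes, v = u' weakly.

u(x) = x**3 + x**2 + 2*x - 1, classical derivative u'(x) = 3*x**2 + 2*x + 2.
φ(x) = sin(πx), so φ'(x) = π*cos(π*x).
Note φ(0) = φ(1) = 0, so the boundary term u·φ vanishes.
LHS = ∫_0^1 u(x) φ'(x) dx = ∫_0^1 (π*x^3*cos(π*x) + π*x^2*cos(π*x) + 2*π*x*cos(π*x) - π*cos(π*x)) dx. Term by term:
  ∫_0^1 -π*cos(π*x) dx = 0;  ∫_0^1 π*x^2*cos(π*x) dx = -2/π;  ∫_0^1 π*x^3*cos(π*x) dx = -3/π + 12/π^3;
  ∫_0^1 2*π*x*cos(π*x) dx = -4/π.
Sum: 0 − 2/π + -3/π + 12/π^3 − 4/π = -9/π + 12/π^3.
So LHS = -9/π + 12/π^3.
∫_0^1 v(x) φ(x) dx = ∫_0^1 (3*x^2*sin(π*x) + 2*x*sin(π*x) + 2*sin(π*x)) dx. Term by term:
  ∫_0^1 2*sin(π*x) dx = 4/π;  ∫_0^1 2*x*sin(π*x) dx = 2/π;  ∫_0^1 3*x^2*sin(π*x) dx = -12/π^3 + 3/π.
Sum: 4/π + 2/π + -12/π^3 + 3/π = -12/π^3 + 9/π.
So RHS = -∫_0^1 v(x) φ(x) dx = -9/π + 12/π^3.
LHS = RHS, so the identity holds for this test φ.
Moreover u is smooth here and v(x) = u'(x) = 3*x**2 + 2*x + 2 pointwise, so the identity holds for every test function. Hence v is the weak derivative of u.


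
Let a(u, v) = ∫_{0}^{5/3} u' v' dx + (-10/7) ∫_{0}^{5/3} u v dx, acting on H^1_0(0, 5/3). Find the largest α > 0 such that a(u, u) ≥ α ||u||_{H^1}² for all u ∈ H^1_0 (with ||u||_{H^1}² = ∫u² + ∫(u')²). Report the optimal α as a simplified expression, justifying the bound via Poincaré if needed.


α = (-250 + 63*π^2)/(7*(25 + 9*π^2))

Coercivity of a(·,·) on H^1_0(0, 5/3) means a(u, u) ≥ α ||u||_{H^1}² for every u ∈ H^1_0.
The interval has length L = 5/3, and Poincaré/coercivity depend only on L. Here a(u, u) = ∫(u')² + (-10/7)·∫u².
Here c = -10/7 < 0 with |c| < (π/L)² = 9*π^2/25, so coercivity still holds. The condition a(u,u) ≥ α||u||_{H^1}² reads (1−α)∫(u')² ≥ (α−c)∫u². Any admissible α is ≤ 1 (rapidly oscillating u have ∫u²/∫(u')² → 0), and α = 1 would force 0 ≥ (1−c)∫u², impossible since c < 1; so 1−α > 0. By the sharp Poincaré inequality on H^1_0 of an interval of length L, ∫(u')² ≥ (π/L)²∫u² with equality for the first sine mode sin(π(x−x₀)/L) (x₀ the left endpoint), so the inequality holds for all u iff (1−α)(π/L)² ≥ α − c, i.e. α ≤ ((π/L)² + c)/((π/L)² + 1) = (1 + c(L/π)²)/(1 + (L/π)²). (Direct route, valid since c ≤ 0: Poincaré gives c∫u² ≥ c(L/π)²∫(u')², so a(u,u) ≥ (1 + c(L/π)²)∫(u')², while ||u||_{H^1}² ≤ (1 + (L/π)²)∫(u')²; dividing yields the same α.) With (π/L)² = 9*π^2/25 and c = -10/7, the largest admissible constant is α = ((π/L)² + c)/((π/L)² + 1).
Simplifying, α = (-250 + 63*π^2)/(7*(25 + 9*π^2)).


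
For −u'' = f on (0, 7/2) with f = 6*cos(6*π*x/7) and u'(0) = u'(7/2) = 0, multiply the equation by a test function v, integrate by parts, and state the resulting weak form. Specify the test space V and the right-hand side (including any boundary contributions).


V = H^1(0, 7/2) (no boundary constraint on v; u is determined up to an additive constant); weak form: ∫_0^7/2 u'v' dx = ∫_0^7/2 (6*cos(6*π*x/7)) v dx for all v ∈ V.

Multiply both sides by a test function v and integrate from 0 to 7/2:
  ∫_0^7/2 −u''(x) v(x) dx = ∫_0^7/2 f(x) v(x) dx.
Integrate the LHS by parts once:
  ∫_0^7/2 −u'' v dx = −[u'(x) v(x)]_0^7/2 + ∫_0^7/2 u'(x) v'(x) dx.
Thus ∫_0^7/2 u'(x) v'(x) dx = ∫_0^7/2 f(x) v(x) dx + [u'(x) v(x)]_0^7/2.
Choose V so that boundary terms are either known or forced to vanish.
u has homogeneous Neumann: u'(0) = u'(7/2) = 0. So [u' v]_0^7/2 = 0·v(7/2) − 0·v(0) = 0 for any v; take V = H^1(0, 7/2).
Weak formulation: find u (satisfying any essential BC) such that ∫_0^7/2 u'(x) v'(x) dx = ∫_0^7/2 f v dx for all v ∈ V (homogeneous Neumann, so boundary terms vanish).
Substituting f(x) = 6*cos(6*π*x/7), the right-hand side is ∫_0^7/2 (6*cos(6*π*x/7)) v dx.
Compatibility check (pure Neumann): taking v ≡ 1 ∈ V gives 0 = ∫_0^7/2 f dx + (0) − (0), i.e. ∫_0^7/2 f dx must equal u'(0) − u'(7/2) = 0. Indeed ∫_0^7/2 (6*cos(6*π*x/7)) dx = 0, so the data are compatible. The solution is then unique only up to an additive constant (fix it e.g. by requiring ∫_0^7/2 u dx = 0).


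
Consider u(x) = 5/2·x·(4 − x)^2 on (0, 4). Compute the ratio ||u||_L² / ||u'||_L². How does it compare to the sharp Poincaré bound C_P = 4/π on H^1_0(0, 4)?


||u||_L² / ||u'||_L² = 2*sqrt(14)/7 < C_P = 4/π.

u(x) = 5/2·x·(4 − x)^2, so u'(x) = 5*(x/2 - 2)*(3*x - 4).
u(x) = 5/2·x·(4 − x)^2 vanishes at x = 0 and x = 4, so u ∈ H^1_0(0, 4). Differentiate via the product rule and integrate the resulting polynomials term by term.
  ∫_0^4 u² dx = ∫_0^4 (25*x^6/4 - 100*x^5 + 600*x^4 - 1600*x^3 + 1600*x^2) dx. Term by term:
    ∫_0^4 25*x^6/4 dx = 102400/7;  ∫_0^4 -100*x^5 dx = -204800/3;  ∫_0^4 600*x^4 dx = 122880;
    ∫_0^4 -1600*x^3 dx = -102400;  ∫_0^4 1600*x^2 dx = 102400/3.
  Sum: 102400/7 − 204800/3 + 122880 − 102400 + 102400/3 = 20480/21.
  ∫_0^4 (u')² dx = ∫_0^4 (225*x^4/4 - 600*x^3 + 2200*x^2 - 3200*x + 1600) dx. Term by term:
    ∫_0^4 225*x^4/4 dx = 11520;  ∫_0^4 -600*x^3 dx = -38400;  ∫_0^4 2200*x^2 dx = 140800/3;
    ∫_0^4 -3200*x dx = -25600;  ∫_0^4 1600 dx = 6400.
  Sum: 11520 − 38400 + 140800/3 − 25600 + 6400 = 2560/3.
∫_0^4 u² dx = 20480/21, so ||u||_L² = 64*sqrt(105)/21.
∫_0^4 (u')² dx = 2560/3, so ||u'||_L² = 16*sqrt(30)/3.
Ratio ||u||_L² / ||u'||_L² = 2*sqrt(14)/7.
Sharp Poincaré constant on H^1_0(0, 4) is C_P = L/π = 4/π, achieved by sin(π/4·x).
A polynomial bump cannot attain the sharp Poincaré constant (only the first sine eigenfunction does), so the ratio is strictly less than C_P, consistent with ||u||_L² ≤ C_P ||u'||_L².


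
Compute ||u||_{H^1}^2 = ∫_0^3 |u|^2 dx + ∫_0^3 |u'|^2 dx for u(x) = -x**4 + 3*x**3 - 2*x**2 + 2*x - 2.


||u||_{H^1}^2 = 56487/140

The H^1 norm (squared) on an interval (0, L) is
  ||u||_{H^1}^2 = ∫_0^L u(x)^2 dx + ∫_0^L u'(x)^2 dx.
Compute u'(x) = -4*x**3 + 9*x**2 - 4*x + 2.
Then u(x)^2 = x**8 - 6*x**7 + 13*x**6 - 16*x**5 + 20*x**4 - 20*x**3 + 12*x**2 - 8*x + 4 and u'(x)^2 = 16*x**6 - 72*x**5 + 113*x**4 - 88*x**3 + 52*x**2 - 16*x + 4.
Integrate each monomial from 0 to 3 using ∫_0^3 c·x^n dx = c·3^(n+1)/(n+1):
  ∫_0^3 u(x)^2 dx = ∫_0^3 (x^8 - 6*x^7 + 13*x^6 - 16*x^5 + 20*x^4 - 20*x^3 + 12*x^2 - 8*x + 4) dx. Term by term:
    ∫_0^3 x^8 dx = 2187;  ∫_0^3 -6*x^7 dx = -19683/4;  ∫_0^3 13*x^6 dx = 28431/7;
    ∫_0^3 -16*x^5 dx = -1944;  ∫_0^3 20*x^4 dx = 972;  ∫_0^3 -20*x^3 dx = -405;
    ∫_0^3 12*x^2 dx = 108;  ∫_0^3 -8*x dx = -36;  ∫_0^3 4 dx = 12.
  Sum: 2187 − 19683/4 + 28431/7 − 1944 + 972 − 405 + 108 − 36 + 12 = 975/28.
  ∫_0^3 u'(x)^2 dx = ∫_0^3 (16*x^6 - 72*x^5 + 113*x^4 - 88*x^3 + 52*x^2 - 16*x + 4) dx. Term by term:
    ∫_0^3 16*x^6 dx = 34992/7;  ∫_0^3 -72*x^5 dx = -8748;  ∫_0^3 113*x^4 dx = 27459/5;
    ∫_0^3 -88*x^3 dx = -1782;  ∫_0^3 52*x^2 dx = 468;  ∫_0^3 -16*x dx = -72;
    ∫_0^3 4 dx = 12.
  Sum: 34992/7 − 8748 + 27459/5 − 1782 + 468 − 72 + 12 = 12903/35.
Adding: ||u||_{H^1}^2 = 975/28 + 12903/35 = 56487/140.


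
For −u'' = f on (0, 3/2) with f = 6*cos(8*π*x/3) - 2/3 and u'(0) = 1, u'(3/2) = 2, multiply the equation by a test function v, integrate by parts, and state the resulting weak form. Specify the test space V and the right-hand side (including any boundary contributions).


V = H^1(0, 3/2) (v unrestricted at boundary; u is determined up to an additive constant); weak form: ∫_0^3/2 u'v' dx = ∫_0^3/2 (6*cos(8*π*x/3) - 2/3) v dx + 2·v(3/2) − v(0) for all v ∈ V.

Multiply both sides by a test function v and integrate from 0 to 3/2:
  ∫_0^3/2 −u''(x) v(x) dx = ∫_0^3/2 f(x) v(x) dx.
Integrate the LHS by parts once:
  ∫_0^3/2 −u'' v dx = −[u'(x) v(x)]_0^3/2 + ∫_0^3/2 u'(x) v'(x) dx.
Thus ∫_0^3/2 u'(x) v'(x) dx = ∫_0^3/2 f(x) v(x) dx + [u'(x) v(x)]_0^3/2.
Choose V so that boundary terms are either known or forced to vanish.
u has inhomogeneous Neumann u'(0) = 1, u'(3/2) = 2. [u' v]_0^3/2 = (2)·v(3/2) − (1)·v(0) = 2·v(3/2) − v(0). Take V = H^1(0, 3/2); boundary term becomes part of RHS.
Weak formulation: find u (satisfying any essential BC) such that ∫_0^3/2 u'(x) v'(x) dx = ∫_0^3/2 f v dx + 2·v(3/2) − v(0) for all v ∈ V (Neumann data are natural BCs: they enter the RHS as boundary terms).
Substituting f(x) = 6*cos(8*π*x/3) - 2/3, the right-hand side is ∫_0^3/2 (6*cos(8*π*x/3) - 2/3) v dx + 2·v(3/2) − v(0).
Compatibility check (pure Neumann): taking v ≡ 1 ∈ V gives 0 = ∫_0^3/2 f dx + (2) − (1), i.e. ∫_0^3/2 f dx must equal u'(0) − u'(3/2) = -1. Indeed ∫_0^3/2 (6*cos(8*π*x/3) - 2/3) dx = -1, so the data are compatible. The solution is then unique only up to an additive constant (fix it e.g. by requiring ∫_0^3/2 u dx = 0).


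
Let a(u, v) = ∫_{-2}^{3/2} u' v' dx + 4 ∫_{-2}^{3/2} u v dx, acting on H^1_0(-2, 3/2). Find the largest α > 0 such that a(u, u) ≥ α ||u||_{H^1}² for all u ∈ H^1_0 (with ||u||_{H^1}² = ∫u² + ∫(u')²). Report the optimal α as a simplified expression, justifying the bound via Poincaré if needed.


α = 1

Coercivity of a(·,·) on H^1_0(-2, 3/2) means a(u, u) ≥ α ||u||_{H^1}² for every u ∈ H^1_0.
The interval has length L = 7/2, and Poincaré/coercivity depend only on L. Here a(u, u) = ∫(u')² + (4)·∫u².
Here c = 4 ≥ 1, so a(u,u) = ∫(u')² + c∫u² ≥ ∫(u')² + ∫u² = ||u||_{H^1}², i.e. α = 1 works. No larger α is possible: a(u,u) ≥ α||u||_{H^1}² means (1−α)∫(u')² ≥ (α−c)∫u², and for the modes u_n = sin(nπ(x−x₀)/L) (x₀ the left endpoint) one has ∫u_n²/∫(u_n')² = (L/(nπ))² → 0, so a(u_n,u_n)/||u_n||_{H^1}² → 1. Hence the optimal constant is α = 1.
Therefore α = 1.


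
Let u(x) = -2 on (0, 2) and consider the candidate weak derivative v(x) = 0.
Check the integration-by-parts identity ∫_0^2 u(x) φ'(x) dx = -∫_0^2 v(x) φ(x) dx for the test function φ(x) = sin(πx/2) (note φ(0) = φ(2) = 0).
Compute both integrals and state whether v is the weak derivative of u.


LHS = 0, RHS = 0. Yes, v = u' weakly.

u(x) = -2, classical derivative u'(x) = 0.
φ(x) = sin(πx/2), so φ'(x) = π*cos(π*x/2)/2.
Note φ(0) = φ(2) = 0, so the boundary term u·φ vanishes.
LHS = ∫_0^2 u(x) φ'(x) dx = ∫_0^2 (-π*cos(π*x/2)) dx. Term by term:
  ∫_0^2 -π*cos(π*x/2) dx = 0.
So LHS = 0.
∫_0^2 v(x) φ(x) dx = ∫_0^2 (0) dx. Term by term:
  ∫_0^2 0 dx = 0.
So RHS = -∫_0^2 v(x) φ(x) dx = 0.
LHS = RHS, so the identity holds for this test φ.
Moreover u is smooth here and v(x) = u'(x) = 0 pointwise, so the identity holds for every test function. Hence v is the weak derivative of u.


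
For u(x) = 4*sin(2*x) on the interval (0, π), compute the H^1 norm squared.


||u||_{H^1(0,π)}^2 = 40*π

u'(x) = 8*cos(2*x).
Expand u² and (u')² and integrate term by term on (0, π), using: for integers n ≥ 1, ∫_0^π sin²(nx) dx = ∫_0^π cos²(nx) dx = π/2; for n ≠ n', ∫_0^π sin(nx)sin(n'x) dx = ∫_0^π cos(nx)cos(n'x) dx = 0; and by product-to-sum, ∫_0^π sin(nx)cos(n'x) dx = ½∫_0^π [sin((n+n')x) + sin((n−n')x)] dx, which is 0 when n+n' is even and 2n/(n²−n'²) when n+n' is odd (it need not vanish on (0, π)).
  u² squared terms: (4)²·∫sin(2x)² dx = 16·π/2 = 8*π.
  So ∫_0^π u² dx = 8*π.
  (u')² squared terms: (8)²·∫cos(2x)² dx = 64·π/2 = 32*π.
  So ∫_0^π (u')² dx = 32*π.
||u||_{H^1}^2 = (8*π) + (32*π) = 40*π.


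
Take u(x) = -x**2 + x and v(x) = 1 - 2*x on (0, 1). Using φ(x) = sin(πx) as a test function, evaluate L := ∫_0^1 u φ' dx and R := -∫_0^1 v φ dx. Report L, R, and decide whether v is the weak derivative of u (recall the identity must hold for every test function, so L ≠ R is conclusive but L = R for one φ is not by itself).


LHS = 0, RHS = 0. Yes, v = u' weakly.

u(x) = -x**2 + x, classical derivative u'(x) = 1 - 2*x.
φ(x) = sin(πx), so φ'(x) = π*cos(π*x).
Note φ(0) = φ(1) = 0, so the boundary term u·φ vanishes.
LHS = ∫_0^1 u(x) φ'(x) dx = ∫_0^1 (-π*x^2*cos(π*x) + π*x*cos(π*x)) dx. Term by term:
  ∫_0^1 π*x*cos(π*x) dx = -2/π;  ∫_0^1 -π*x^2*cos(π*x) dx = 2/π.
Sum: -2/π + 2/π = 0.
So LHS = 0.
∫_0^1 v(x) φ(x) dx = ∫_0^1 (-2*x*sin(π*x) + sin(π*x)) dx. Term by term:
  ∫_0^1 -2*x*sin(π*x) dx = -2/π;  ∫_0^1 sin(π*x) dx = 2/π.
Sum: -2/π + 2/π = 0.
So RHS = -∫_0^1 v(x) φ(x) dx = 0.
LHS = RHS, so the identity holds for this test φ.
Moreover u is smooth here and v(x) = u'(x) = 1 - 2*x pointwise, so the identity holds for every test function. Hence v is the weak derivative of u.
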